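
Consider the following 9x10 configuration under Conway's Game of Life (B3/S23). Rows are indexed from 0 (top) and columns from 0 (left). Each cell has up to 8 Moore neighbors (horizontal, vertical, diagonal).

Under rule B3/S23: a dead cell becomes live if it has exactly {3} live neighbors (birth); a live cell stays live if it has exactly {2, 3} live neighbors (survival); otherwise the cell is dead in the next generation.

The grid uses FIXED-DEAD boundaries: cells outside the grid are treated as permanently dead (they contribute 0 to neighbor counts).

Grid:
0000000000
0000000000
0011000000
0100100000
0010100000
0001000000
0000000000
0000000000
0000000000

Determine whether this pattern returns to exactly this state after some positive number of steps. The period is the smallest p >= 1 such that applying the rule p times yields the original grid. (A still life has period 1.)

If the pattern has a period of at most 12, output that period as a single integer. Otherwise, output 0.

Answer: 1

Derivation:
Simulating and comparing each generation to the original:
Gen 0 (original, given above): 7 live cells
Gen 1: 7 live cells, MATCHES original -> period = 1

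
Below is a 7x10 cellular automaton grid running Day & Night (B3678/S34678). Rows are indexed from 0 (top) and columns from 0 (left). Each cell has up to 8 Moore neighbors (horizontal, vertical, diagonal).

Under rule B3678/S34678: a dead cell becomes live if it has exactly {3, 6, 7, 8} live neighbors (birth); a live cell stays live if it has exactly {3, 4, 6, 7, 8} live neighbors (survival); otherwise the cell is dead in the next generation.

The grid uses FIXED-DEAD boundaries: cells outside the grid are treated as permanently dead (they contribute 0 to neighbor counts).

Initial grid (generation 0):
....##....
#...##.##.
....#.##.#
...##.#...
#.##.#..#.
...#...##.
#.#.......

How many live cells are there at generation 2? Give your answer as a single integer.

Simulating step by step:
Generation 0 (given above): 24 live cells
Generation 1: 21 live cells
....###...
...##..##.
....####..
..###.#.#.
..##..#...
...##.....
..........
Generation 2: 20 live cells
...###.#..
...#.###..
..##..#...
..#.###...
..##...#..
..##......
..........
Population at generation 2: 20

Answer: 20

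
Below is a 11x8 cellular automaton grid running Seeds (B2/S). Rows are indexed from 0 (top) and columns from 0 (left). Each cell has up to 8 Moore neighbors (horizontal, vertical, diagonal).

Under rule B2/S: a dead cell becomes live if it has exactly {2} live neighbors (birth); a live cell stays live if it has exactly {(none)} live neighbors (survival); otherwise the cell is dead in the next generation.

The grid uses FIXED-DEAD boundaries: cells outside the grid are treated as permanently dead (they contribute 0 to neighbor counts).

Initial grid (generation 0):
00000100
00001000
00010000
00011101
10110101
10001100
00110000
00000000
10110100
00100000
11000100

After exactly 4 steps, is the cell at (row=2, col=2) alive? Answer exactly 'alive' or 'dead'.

Answer: alive

Derivation:
Simulating step by step:
Generation 0 (given above): 25 live cells
Generation 1: 12 live cells
00001000
00010100
00100010
01000000
00000000
00000000
01000100
00000000
00001000
00000110
00100000
Generation 2: 16 live cells
00010100
00100010
01011100
00100000
00000000
00000000
00000000
00001100
00000010
00011000
00000110
Generation 3: 12 live cells
00101010
01000000
00000010
01000100
00000000
00000000
00001100
00000010
00000000
00000001
00010000
Generation 4: 18 live cells
01010100
00110011
11100100
00000010
00000000
00001100
00000010
00001000
00000011
00000000
00000000

Cell (2,2) at generation 4: 1 -> alive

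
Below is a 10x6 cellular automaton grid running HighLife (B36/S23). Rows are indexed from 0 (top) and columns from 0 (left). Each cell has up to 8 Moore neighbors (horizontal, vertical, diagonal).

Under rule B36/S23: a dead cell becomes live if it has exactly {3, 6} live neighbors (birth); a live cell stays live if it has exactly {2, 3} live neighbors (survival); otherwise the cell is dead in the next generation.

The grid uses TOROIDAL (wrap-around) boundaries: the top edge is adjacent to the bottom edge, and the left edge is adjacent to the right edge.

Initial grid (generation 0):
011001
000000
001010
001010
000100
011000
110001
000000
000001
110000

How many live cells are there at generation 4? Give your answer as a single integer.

Answer: 17

Derivation:
Simulating step by step:
Generation 0 (given above): 16 live cells
Generation 1: 19 live cells
011000
011100
000000
001010
010100
011000
111000
000001
100000
011001
Generation 2: 15 live cells
000000
010100
010000
001100
010100
000100
101000
000001
110001
001000
Generation 3: 16 live cells
001000
001000
010100
010100
000110
010100
000000
000001
110001
110000
Generation 4: 17 live cells
001000
011100
010100
000100
000110
001110
000000
000001
010001
001001
Population at generation 4: 17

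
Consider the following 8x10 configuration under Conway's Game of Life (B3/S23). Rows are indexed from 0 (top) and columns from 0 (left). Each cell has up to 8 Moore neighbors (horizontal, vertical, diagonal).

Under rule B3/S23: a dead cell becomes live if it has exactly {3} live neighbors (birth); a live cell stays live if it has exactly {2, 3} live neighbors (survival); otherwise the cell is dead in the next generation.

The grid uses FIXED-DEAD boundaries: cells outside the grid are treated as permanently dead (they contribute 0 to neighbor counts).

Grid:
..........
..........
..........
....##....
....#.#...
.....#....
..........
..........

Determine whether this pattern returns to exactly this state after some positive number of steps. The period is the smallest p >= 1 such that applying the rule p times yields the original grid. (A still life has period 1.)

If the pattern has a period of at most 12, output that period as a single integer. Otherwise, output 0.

Simulating and comparing each generation to the original:
Gen 0 (original, given above): 5 live cells
Gen 1: 5 live cells, MATCHES original -> period = 1

Answer: 1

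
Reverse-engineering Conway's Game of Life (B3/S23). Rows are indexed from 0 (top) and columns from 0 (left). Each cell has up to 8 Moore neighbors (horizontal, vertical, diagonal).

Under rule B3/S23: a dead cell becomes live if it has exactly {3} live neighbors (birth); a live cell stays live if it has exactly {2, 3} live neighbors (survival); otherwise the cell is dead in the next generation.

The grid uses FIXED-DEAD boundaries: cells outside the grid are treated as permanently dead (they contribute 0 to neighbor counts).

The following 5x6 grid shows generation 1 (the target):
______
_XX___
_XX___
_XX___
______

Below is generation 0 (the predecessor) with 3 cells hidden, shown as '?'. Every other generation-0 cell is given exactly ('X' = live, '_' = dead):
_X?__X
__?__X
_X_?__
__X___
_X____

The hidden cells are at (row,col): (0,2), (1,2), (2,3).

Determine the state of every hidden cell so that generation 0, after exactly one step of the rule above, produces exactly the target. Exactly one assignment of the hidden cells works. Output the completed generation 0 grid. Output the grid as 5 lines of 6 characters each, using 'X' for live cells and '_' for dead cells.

Answer: _X___X
__X__X
_X____
__X___
_X____

Derivation:
Hidden generation-0 cells (in order): (0,2), (1,2), (2,3).
A hidden cell only influences target cells in its own 3x3 neighborhood. Try each of the 2^3 = 8 assignments, step the completed generation 0 forward once under B3/S23, and compare with the target:
  (0,2)=_ (1,2)=_ (2,3)=_ -> step gives (1,1)='_' but target has 'X' -> reject
  (0,2)=_ (1,2)=_ (2,3)=X -> step gives (1,1)='_' but target has 'X' -> reject
  (0,2)=_ (1,2)=X (2,3)=_ -> step reproduces the target at every cell -> ACCEPT
  (0,2)=_ (1,2)=X (2,3)=X -> step gives (1,4)='X' but target has '_' -> reject
  (0,2)=X (1,2)=_ (2,3)=_ -> step gives (2,1)='_' but target has 'X' -> reject
  (0,2)=X (1,2)=_ (2,3)=X -> step gives (1,2)='_' but target has 'X' -> reject
  (0,2)=X (1,2)=X (2,3)=_ -> step gives (0,1)='X' but target has '_' -> reject
  (0,2)=X (1,2)=X (2,3)=X -> step gives (0,1)='X' but target has '_' -> reject
Unique solution: (0,2)=dead, (1,2)=live, (2,3)=dead.
Check: live-neighbor counts of every cell in the completed generation 0:
112121
232121
123211
232100
112100
Applying B3/S23 to generation 0 with these counts gives:
______
_XX___
_XX___
_XX___
______
which matches the target exactly.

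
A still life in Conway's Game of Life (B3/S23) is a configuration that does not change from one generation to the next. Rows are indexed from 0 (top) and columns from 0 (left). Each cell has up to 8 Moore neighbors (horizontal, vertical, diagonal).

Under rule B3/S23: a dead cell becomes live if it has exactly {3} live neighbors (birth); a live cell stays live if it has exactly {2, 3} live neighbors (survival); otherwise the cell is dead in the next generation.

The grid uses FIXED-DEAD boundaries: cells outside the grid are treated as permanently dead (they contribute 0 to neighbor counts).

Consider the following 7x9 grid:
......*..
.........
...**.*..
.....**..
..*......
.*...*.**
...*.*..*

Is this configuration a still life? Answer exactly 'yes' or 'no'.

Answer: no

Derivation:
Compute generation 1 and compare to generation 0 (given above):
Generation 1:
.........
.....*...
....*.*..
...****..
.....*.*.
..*.*.***
....*.***
Cell (0,6) differs: gen0=1 vs gen1=0 -> NOT a still life.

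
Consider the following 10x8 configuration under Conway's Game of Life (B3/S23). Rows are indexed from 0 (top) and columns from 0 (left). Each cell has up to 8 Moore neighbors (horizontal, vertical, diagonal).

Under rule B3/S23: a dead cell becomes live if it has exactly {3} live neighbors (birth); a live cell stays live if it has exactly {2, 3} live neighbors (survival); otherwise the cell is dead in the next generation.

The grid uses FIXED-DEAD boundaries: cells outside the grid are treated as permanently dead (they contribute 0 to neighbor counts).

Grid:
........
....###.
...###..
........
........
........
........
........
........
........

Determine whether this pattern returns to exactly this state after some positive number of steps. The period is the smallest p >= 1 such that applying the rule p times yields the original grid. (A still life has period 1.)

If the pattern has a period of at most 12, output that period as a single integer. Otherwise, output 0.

Simulating and comparing each generation to the original:
Gen 0 (original, given above): 6 live cells
Gen 1: 6 live cells, differs from original
Gen 2: 6 live cells, MATCHES original -> period = 2

Answer: 2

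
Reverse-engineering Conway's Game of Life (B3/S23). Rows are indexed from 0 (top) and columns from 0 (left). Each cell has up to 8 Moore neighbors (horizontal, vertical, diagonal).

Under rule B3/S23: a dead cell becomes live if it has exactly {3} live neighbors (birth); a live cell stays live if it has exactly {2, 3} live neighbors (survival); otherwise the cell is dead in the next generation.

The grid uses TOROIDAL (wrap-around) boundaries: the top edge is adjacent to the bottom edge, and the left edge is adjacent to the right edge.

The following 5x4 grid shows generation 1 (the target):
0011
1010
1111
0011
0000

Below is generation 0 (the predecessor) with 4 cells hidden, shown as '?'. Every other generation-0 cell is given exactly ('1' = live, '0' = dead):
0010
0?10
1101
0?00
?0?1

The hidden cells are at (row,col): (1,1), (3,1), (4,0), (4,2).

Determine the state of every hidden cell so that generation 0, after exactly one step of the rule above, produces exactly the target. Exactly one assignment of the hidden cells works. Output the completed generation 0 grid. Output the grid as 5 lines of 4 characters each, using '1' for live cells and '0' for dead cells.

Hidden generation-0 cells (in order): (1,1), (3,1), (4,0), (4,2).
A hidden cell only influences target cells in its own 3x3 neighborhood. Try each of the 2^4 = 16 assignments, step the completed generation 0 forward once under B3/S23, and compare with the target:
  (1,1)=0 (3,1)=0 (4,0)=0 (4,2)=0 -> step reproduces the target at every cell -> ACCEPT
  (1,1)=0 (3,1)=0 (4,0)=0 (4,2)=1 -> step gives (0,1)='1' but target has '0' -> reject
  (1,1)=0 (3,1)=0 (4,0)=1 (4,2)=0 -> step gives (0,1)='1' but target has '0' -> reject
  (1,1)=0 (3,1)=0 (4,0)=1 (4,2)=1 -> step gives (0,3)='0' but target has '1' -> reject
  (1,1)=0 (3,1)=1 (4,0)=0 (4,2)=0 -> step gives (2,2)='0' but target has '1' -> reject
  (1,1)=0 (3,1)=1 (4,0)=0 (4,2)=1 -> step gives (0,1)='1' but target has '0' -> reject
  (1,1)=0 (3,1)=1 (4,0)=1 (4,2)=0 -> step gives (0,1)='1' but target has '0' -> reject
  (1,1)=0 (3,1)=1 (4,0)=1 (4,2)=1 -> step gives (0,3)='0' but target has '1' -> reject
  (1,1)=1 (3,1)=0 (4,0)=0 (4,2)=0 -> step gives (0,1)='1' but target has '0' -> reject
  (1,1)=1 (3,1)=0 (4,0)=0 (4,2)=1 -> step gives (0,2)='0' but target has '1' -> reject
  (1,1)=1 (3,1)=0 (4,0)=1 (4,2)=0 -> step gives (0,0)='1' but target has '0' -> reject
  (1,1)=1 (3,1)=0 (4,0)=1 (4,2)=1 -> step gives (0,0)='1' but target has '0' -> reject
  (1,1)=1 (3,1)=1 (4,0)=0 (4,2)=0 -> step gives (0,1)='1' but target has '0' -> reject
  (1,1)=1 (3,1)=1 (4,0)=0 (4,2)=1 -> step gives (0,2)='0' but target has '1' -> reject
  (1,1)=1 (3,1)=1 (4,0)=1 (4,2)=0 -> step gives (0,0)='1' but target has '0' -> reject
  (1,1)=1 (3,1)=1 (4,0)=1 (4,2)=1 -> step gives (0,0)='1' but target has '0' -> reject
Unique solution: (1,1)=dead, (3,1)=dead, (4,0)=dead, (4,2)=dead.
Check: live-neighbor counts of every cell in the completed generation 0:
1223
3434
2232
4233
1121
Applying B3/S23 to generation 0 with these counts gives:
0011
1010
1111
0011
0000
which matches the target exactly.

Answer: 0010
0010
1101
0000
0001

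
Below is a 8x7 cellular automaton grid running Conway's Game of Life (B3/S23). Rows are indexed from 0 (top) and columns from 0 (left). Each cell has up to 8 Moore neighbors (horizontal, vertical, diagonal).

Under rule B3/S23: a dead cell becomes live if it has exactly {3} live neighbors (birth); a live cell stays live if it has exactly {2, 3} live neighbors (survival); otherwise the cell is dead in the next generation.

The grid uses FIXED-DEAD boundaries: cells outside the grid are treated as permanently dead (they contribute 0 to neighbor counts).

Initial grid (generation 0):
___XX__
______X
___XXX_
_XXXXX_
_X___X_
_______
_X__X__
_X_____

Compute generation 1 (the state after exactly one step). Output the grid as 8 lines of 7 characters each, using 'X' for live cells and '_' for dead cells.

Simulating step by step:
Generation 0 (given above): 16 live cells
Generation 1: 6 live cells
(generation 1 grid is the final answer)

Answer: _______
_______
______X
_X____X
_X_X_X_
_______
_______
_______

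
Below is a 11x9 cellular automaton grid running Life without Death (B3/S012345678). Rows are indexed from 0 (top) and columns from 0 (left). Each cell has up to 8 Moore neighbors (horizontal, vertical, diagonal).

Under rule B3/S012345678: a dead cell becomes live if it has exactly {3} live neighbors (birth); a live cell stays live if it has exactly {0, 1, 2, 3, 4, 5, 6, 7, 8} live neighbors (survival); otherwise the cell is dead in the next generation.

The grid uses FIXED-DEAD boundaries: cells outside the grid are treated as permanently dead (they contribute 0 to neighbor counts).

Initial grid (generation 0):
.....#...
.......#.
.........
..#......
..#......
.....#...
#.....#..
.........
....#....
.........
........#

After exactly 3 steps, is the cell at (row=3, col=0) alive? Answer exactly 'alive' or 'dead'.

Answer: dead

Derivation:
Simulating step by step:
Generation 0 (given above): 9 live cells
Generation 1: 9 live cells
.....#...
.......#.
.........
..#......
..#......
.....#...
#.....#..
.........
....#....
.........
........#
Generation 2: 9 live cells
.....#...
.......#.
.........
..#......
..#......
.....#...
#.....#..
.........
....#....
.........
........#
Generation 3: 9 live cells
.....#...
.......#.
.........
..#......
..#......
.....#...
#.....#..
.........
....#....
.........
........#

Cell (3,0) at generation 3: 0 -> dead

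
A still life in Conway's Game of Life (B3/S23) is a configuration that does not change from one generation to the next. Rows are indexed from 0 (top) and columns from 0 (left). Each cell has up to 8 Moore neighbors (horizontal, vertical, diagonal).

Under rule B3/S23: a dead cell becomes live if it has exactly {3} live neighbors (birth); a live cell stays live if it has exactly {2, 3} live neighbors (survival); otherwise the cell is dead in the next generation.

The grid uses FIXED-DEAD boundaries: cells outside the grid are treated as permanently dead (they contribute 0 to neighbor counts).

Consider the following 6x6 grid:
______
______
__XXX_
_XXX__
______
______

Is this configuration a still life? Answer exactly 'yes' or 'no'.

Answer: no

Derivation:
Compute generation 1 and compare to generation 0 (given above):
Generation 1:
______
___X__
_X__X_
_X__X_
__X___
______
Cell (1,3) differs: gen0=0 vs gen1=1 -> NOT a still life.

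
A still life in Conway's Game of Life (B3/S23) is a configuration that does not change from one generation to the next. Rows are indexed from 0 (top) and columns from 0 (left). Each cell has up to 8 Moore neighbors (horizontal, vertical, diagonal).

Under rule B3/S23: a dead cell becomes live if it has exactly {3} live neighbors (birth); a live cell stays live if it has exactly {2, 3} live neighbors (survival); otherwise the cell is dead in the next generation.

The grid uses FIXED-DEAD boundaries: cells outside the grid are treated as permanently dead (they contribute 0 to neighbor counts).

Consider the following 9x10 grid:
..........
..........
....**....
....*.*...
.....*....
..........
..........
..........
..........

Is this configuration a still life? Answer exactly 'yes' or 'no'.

Answer: yes

Derivation:
Compute generation 1 and compare to generation 0 (given above):
Generation 1:
..........
..........
....**....
....*.*...
.....*....
..........
..........
..........
..........
The grids are IDENTICAL -> still life.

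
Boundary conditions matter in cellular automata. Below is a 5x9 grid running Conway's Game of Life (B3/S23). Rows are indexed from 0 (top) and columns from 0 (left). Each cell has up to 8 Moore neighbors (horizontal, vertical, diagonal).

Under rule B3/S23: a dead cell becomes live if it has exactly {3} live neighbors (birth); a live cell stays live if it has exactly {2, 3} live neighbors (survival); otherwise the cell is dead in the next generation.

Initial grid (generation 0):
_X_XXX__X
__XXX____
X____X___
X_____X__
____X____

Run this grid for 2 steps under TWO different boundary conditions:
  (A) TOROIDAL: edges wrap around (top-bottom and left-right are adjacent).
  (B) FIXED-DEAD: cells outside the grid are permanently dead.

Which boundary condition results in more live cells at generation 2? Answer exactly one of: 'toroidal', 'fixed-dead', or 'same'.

Under TOROIDAL boundary, generation 2:
X_XXX____
XXXX_X___
XX_XXX___
__X__X___
____XX___
Population = 18

Under FIXED-DEAD boundary, generation 2:
_________
_XXX_X___
_X_XXX___
_____X___
_________
Population = 9

Comparison: toroidal=18, fixed-dead=9 -> toroidal

Answer: toroidal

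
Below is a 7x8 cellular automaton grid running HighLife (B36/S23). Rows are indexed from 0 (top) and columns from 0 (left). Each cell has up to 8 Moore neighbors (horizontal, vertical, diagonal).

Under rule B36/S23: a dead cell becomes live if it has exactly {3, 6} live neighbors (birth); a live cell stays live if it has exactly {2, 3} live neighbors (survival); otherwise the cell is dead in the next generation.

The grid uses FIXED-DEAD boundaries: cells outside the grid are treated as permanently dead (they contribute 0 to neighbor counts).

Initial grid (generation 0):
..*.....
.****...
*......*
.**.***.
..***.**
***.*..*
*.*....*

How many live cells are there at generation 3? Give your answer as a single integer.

Answer: 16

Derivation:
Simulating step by step:
Generation 0 (given above): 25 live cells
Generation 1: 22 live cells
.**.....
.***....
*.....*.
.**.*...
**...*.*
*..***.*
*.**....
Generation 2: 16 live cells
.*.*....
*..*....
*.......
..*..**.
*....*..
*..*.*..
.***....
Generation 3: 16 live cells
..*.....
***.....
.*......
.*...**.
.*...*..
*..*....
.****...
Population at generation 3: 16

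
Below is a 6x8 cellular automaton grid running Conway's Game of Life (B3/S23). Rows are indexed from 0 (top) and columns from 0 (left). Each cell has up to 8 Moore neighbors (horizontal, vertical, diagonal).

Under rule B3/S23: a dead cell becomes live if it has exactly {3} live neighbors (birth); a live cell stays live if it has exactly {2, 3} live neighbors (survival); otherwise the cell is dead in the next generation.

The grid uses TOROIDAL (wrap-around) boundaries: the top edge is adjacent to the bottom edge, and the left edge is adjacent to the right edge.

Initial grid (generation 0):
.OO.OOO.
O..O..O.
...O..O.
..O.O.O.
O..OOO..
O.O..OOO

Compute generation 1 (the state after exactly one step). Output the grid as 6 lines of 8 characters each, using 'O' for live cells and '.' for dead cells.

Simulating step by step:
Generation 0 (given above): 22 live cells
Generation 1: 16 live cells
(generation 1 grid is the final answer)

Answer: ..O.O...
.O.O..O.
..OOO.O.
..O...OO
O.O.....
O.O.....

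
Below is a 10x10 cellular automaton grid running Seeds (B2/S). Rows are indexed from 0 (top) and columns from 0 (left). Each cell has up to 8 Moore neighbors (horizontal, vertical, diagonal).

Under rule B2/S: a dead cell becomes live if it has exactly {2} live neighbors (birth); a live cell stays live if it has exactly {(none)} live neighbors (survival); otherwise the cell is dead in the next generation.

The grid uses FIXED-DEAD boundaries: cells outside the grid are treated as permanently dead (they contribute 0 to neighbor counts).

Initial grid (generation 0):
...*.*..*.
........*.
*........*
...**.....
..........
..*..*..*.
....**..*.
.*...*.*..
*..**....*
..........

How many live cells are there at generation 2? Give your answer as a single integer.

Answer: 28

Derivation:
Simulating step by step:
Generation 0 (given above): 21 live cells
Generation 1: 28 live cells
....*..*.*
....*..*..
...**...*.
..........
..*..*....
...*..**.*
.***.....*
*.*......*
.**..**.*.
...**.....
Generation 2: 28 live cells
...*.**...
......*..*
.....*.*..
..*..*....
...**..**.
.....*....
*...*.**..
....****..
*......*.*
.*....**..
Population at generation 2: 28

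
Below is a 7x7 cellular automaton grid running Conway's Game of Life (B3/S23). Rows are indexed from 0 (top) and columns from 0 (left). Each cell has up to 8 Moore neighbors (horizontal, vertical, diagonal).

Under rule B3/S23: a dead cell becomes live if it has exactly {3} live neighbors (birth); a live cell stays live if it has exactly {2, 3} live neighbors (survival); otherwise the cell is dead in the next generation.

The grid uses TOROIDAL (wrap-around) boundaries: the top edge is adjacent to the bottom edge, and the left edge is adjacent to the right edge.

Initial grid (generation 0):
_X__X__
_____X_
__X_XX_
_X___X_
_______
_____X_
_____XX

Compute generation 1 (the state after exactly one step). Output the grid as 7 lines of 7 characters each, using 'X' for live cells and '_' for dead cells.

Simulating step by step:
Generation 0 (given above): 11 live cells
Generation 1: 14 live cells
(generation 1 grid is the final answer)

Answer: ____X_X
___X_X_
____XXX
____XX_
_______
_____XX
____XXX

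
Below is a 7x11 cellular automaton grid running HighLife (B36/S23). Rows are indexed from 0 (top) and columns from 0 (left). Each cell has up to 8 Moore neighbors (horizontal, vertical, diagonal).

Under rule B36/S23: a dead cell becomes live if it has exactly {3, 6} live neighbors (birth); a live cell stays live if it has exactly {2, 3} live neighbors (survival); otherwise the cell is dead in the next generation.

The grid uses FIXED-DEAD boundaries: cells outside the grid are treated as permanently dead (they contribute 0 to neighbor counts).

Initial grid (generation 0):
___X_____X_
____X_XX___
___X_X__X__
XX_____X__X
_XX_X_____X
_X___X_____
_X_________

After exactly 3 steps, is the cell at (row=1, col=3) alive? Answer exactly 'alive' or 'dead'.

Answer: alive

Derivation:
Simulating step by step:
Generation 0 (given above): 19 live cells
Generation 1: 17 live cells
___________
___XXXXXX__
____XX__X__
XX_XX____X_
__X________
XX_________
___________
Generation 2: 19 live cells
____XXXX___
___X__XXX__
__X_____XX_
_XXXXX_____
__XX_______
_X_________
___________
Generation 3: 14 live cells
____XX__X__
___XX____X_
_X___XX_XX_
_X__X______
___________
__X________
___________

Cell (1,3) at generation 3: 1 -> alive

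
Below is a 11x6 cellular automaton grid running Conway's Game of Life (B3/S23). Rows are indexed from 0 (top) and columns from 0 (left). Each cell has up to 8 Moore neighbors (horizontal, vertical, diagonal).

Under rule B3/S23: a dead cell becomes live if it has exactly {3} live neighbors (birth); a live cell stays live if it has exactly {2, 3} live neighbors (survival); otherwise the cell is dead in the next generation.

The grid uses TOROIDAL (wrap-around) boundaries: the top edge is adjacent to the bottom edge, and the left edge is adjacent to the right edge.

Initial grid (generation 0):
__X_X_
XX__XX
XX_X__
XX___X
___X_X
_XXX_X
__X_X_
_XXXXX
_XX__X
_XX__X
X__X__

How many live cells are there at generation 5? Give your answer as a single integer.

Simulating step by step:
Generation 0 (given above): 33 live cells
Generation 1: 19 live cells
__X_X_
____X_
______
_X___X
___X_X
XX___X
______
_____X
_____X
___XXX
X__XXX
Generation 2: 15 live cells
______
___X__
______
X___X_
_XX__X
X___XX
_____X
______
X____X
___X__
X_X___
Generation 3: 15 live cells
______
______
______
XX___X
_X_X__
_X__X_
X___XX
X____X
______
XX___X
______
Generation 4: 18 live cells
______
______
X_____
XXX___
_X__XX
_XXXX_
_X__X_
X___X_
_X____
X_____
X_____
Generation 5: 16 live cells
______
______
X_____
__X___
____XX
_X____
XX__X_
XX___X
XX___X
XX____
______
Population at generation 5: 16

Answer: 16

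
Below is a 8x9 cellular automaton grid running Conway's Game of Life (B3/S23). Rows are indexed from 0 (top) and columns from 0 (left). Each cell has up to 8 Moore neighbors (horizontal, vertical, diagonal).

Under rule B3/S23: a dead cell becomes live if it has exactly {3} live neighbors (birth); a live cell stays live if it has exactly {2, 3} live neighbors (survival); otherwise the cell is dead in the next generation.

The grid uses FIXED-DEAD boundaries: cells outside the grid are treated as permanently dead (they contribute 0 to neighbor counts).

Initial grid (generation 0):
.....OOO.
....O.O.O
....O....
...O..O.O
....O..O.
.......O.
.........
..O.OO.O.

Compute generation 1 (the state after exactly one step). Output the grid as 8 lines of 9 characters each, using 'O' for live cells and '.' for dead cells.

Simulating step by step:
Generation 0 (given above): 17 live cells
Generation 1: 15 live cells
(generation 1 grid is the final answer)

Answer: .....OOO.
....O.O..
...OO....
...OOO.O.
......OOO
.........
......O..
.........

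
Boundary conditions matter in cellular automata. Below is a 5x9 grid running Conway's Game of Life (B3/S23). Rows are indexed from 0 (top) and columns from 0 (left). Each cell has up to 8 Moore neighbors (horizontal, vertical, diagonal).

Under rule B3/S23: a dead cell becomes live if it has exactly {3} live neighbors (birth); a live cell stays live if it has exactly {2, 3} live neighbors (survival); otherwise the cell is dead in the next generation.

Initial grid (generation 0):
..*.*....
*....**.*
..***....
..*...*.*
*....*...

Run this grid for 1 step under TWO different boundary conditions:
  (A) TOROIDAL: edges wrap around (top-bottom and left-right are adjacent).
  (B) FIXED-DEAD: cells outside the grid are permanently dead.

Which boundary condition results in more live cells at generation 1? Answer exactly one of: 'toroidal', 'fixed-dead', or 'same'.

Under TOROIDAL boundary, generation 1:
**..*.*.*
.**..*...
*****.*.*
.**.**...
.*.*.*...
Population = 22

Under FIXED-DEAD boundary, generation 1:
.....*...
.**..*...
.****.*..
.**.**...
.........
Population = 13

Comparison: toroidal=22, fixed-dead=13 -> toroidal

Answer: toroidal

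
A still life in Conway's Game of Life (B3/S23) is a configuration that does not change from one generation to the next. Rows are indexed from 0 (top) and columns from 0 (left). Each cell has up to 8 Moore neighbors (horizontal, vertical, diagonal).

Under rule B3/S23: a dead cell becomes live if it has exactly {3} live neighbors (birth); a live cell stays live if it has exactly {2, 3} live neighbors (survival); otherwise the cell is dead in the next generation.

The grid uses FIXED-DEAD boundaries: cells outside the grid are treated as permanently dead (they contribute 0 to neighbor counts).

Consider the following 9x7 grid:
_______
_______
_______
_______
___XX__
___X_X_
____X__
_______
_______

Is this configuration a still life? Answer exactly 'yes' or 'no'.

Answer: yes

Derivation:
Compute generation 1 and compare to generation 0 (given above):
Generation 1:
_______
_______
_______
_______
___XX__
___X_X_
____X__
_______
_______
The grids are IDENTICAL -> still life.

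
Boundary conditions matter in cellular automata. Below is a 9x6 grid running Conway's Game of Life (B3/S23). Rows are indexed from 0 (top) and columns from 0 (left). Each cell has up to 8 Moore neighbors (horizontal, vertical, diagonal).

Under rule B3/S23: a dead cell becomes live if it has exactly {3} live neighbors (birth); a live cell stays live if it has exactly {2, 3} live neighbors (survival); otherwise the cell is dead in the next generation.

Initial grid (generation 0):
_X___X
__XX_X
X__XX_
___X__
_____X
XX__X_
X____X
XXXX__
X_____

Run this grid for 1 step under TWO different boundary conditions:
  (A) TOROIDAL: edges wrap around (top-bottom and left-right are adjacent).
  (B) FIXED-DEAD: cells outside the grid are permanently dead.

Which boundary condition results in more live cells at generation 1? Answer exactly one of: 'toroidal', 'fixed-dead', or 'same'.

Under TOROIDAL boundary, generation 1:
_XX_XX
_XXX_X
_____X
___X_X
X___XX
_X__X_
___XX_
__X___
_____X
Population = 20

Under FIXED-DEAD boundary, generation 1:
__X_X_
_XXX_X
______
___X__
____X_
XX__XX
___XX_
X_X___
X_X___
Population = 18

Comparison: toroidal=20, fixed-dead=18 -> toroidal

Answer: toroidal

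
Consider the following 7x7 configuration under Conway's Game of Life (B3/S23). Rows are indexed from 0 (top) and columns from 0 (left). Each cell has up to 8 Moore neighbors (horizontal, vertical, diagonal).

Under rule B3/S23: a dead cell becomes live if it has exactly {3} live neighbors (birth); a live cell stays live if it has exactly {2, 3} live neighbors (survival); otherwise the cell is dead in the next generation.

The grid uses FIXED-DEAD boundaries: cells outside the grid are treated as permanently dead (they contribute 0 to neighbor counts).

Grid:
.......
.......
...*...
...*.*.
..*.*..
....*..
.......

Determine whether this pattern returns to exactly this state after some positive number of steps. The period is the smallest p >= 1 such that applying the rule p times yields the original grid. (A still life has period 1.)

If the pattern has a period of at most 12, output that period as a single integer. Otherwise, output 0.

Simulating and comparing each generation to the original:
Gen 0 (original, given above): 6 live cells
Gen 1: 6 live cells, differs from original
Gen 2: 6 live cells, MATCHES original -> period = 2

Answer: 2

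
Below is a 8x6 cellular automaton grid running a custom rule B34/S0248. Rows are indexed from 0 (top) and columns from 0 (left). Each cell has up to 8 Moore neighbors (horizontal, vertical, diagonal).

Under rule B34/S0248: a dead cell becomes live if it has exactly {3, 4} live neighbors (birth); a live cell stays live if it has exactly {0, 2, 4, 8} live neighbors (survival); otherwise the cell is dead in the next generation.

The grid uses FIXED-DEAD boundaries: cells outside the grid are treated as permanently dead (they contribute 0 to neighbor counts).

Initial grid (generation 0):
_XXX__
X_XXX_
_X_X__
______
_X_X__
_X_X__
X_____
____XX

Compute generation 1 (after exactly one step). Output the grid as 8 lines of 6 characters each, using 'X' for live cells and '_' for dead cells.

Simulating step by step:
Generation 0 (given above): 16 live cells
Generation 1: 13 live cells
(generation 1 grid is the final answer)

Answer: __XXX_
X_____
_XX_X_
__X___
__X___
XXX___
____X_
______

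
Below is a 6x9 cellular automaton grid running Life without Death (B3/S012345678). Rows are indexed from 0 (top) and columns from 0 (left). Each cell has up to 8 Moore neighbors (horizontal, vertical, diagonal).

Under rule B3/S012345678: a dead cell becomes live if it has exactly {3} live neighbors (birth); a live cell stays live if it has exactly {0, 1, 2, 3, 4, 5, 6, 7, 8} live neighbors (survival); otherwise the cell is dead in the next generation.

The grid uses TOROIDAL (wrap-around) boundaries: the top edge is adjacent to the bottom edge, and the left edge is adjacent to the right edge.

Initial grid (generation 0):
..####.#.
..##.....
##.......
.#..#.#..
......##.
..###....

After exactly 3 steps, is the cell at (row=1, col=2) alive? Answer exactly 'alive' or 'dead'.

Answer: alive

Derivation:
Simulating step by step:
Generation 0 (given above): 17 live cells
Generation 1: 25 live cells
.#####.#.
..##.....
##.#.....
##..####.
..#.#.##.
..###..#.
Generation 2: 31 live cells
.#######.
#.##.....
##.#.##.#
##..####.
..#.#.##.
..###..##
Generation 3: 33 live cells
########.
#.##.....
##.#.##.#
##..####.
#.#.#.##.
..###..##

Cell (1,2) at generation 3: 1 -> alive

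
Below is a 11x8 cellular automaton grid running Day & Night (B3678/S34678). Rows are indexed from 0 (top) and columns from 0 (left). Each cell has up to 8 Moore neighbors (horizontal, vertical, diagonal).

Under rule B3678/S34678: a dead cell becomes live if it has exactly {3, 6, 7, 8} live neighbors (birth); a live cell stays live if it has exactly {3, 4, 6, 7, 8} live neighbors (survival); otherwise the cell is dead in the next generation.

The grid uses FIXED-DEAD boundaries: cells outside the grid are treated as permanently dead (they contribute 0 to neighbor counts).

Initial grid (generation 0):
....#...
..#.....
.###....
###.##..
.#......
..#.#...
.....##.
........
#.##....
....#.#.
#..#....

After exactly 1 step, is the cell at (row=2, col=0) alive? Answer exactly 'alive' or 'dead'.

Simulating step by step:
Generation 0 (given above): 22 live cells
Generation 1: 13 live cells
........
.##.....
#..##...
#.......
##..##..
.....#..
........
........
........
.##.....
........

Cell (2,0) at generation 1: 1 -> alive

Answer: alive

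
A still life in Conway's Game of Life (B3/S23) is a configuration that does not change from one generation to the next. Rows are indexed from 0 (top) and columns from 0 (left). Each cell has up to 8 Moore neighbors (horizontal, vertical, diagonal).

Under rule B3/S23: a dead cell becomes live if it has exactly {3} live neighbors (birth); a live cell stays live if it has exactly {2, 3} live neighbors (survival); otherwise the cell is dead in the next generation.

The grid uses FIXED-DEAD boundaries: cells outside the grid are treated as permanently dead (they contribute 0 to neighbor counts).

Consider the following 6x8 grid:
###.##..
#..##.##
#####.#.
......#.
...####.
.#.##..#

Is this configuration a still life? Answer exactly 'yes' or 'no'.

Answer: no

Derivation:
Compute generation 1 and compare to generation 0 (given above):
Generation 1:
###.###.
......##
###.#.#.
.#....##
..##..##
..##..#.
Cell (0,6) differs: gen0=0 vs gen1=1 -> NOT a still life.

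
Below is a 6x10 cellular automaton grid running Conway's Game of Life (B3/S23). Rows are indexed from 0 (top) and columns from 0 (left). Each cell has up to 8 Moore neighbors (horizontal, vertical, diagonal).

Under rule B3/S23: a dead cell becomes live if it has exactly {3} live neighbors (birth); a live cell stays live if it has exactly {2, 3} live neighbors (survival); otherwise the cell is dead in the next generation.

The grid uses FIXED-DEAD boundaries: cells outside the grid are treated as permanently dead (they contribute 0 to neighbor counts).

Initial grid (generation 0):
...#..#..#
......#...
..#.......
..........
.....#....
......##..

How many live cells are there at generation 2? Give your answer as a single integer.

Answer: 0

Derivation:
Simulating step by step:
Generation 0 (given above): 8 live cells
Generation 1: 2 live cells
..........
..........
..........
..........
......#...
......#...
Generation 2: 0 live cells
..........
..........
..........
..........
..........
..........
Population at generation 2: 0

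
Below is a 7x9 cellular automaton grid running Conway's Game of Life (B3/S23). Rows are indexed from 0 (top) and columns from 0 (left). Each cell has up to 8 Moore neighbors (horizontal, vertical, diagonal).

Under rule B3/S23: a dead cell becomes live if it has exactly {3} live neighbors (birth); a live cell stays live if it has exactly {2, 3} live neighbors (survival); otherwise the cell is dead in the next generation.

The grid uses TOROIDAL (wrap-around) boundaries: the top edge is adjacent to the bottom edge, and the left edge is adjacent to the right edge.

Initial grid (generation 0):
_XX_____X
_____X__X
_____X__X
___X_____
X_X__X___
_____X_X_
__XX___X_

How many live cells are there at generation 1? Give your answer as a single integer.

Simulating step by step:
Generation 0 (given above): 16 live cells
Generation 1: 23 live cells
XXXX___XX
_______XX
____X____
____X____
____X_X__
_XXXX___X
_XXX__XXX
Population at generation 1: 23

Answer: 23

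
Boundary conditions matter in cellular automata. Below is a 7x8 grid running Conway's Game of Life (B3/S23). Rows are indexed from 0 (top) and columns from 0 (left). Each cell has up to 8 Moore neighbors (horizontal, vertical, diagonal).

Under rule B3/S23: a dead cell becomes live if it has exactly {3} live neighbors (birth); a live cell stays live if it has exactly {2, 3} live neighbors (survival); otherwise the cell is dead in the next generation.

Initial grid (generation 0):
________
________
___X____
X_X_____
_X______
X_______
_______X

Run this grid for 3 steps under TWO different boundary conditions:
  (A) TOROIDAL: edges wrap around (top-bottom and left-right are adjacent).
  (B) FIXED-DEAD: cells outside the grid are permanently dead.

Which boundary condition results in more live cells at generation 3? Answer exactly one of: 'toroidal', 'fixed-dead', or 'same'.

Under TOROIDAL boundary, generation 3:
________
________
_X______
X_X_____
__X____X
XX______
________
Population = 7

Under FIXED-DEAD boundary, generation 3:
________
________
_X______
X_X_____
X_X_____
_X______
________
Population = 6

Comparison: toroidal=7, fixed-dead=6 -> toroidal

Answer: toroidal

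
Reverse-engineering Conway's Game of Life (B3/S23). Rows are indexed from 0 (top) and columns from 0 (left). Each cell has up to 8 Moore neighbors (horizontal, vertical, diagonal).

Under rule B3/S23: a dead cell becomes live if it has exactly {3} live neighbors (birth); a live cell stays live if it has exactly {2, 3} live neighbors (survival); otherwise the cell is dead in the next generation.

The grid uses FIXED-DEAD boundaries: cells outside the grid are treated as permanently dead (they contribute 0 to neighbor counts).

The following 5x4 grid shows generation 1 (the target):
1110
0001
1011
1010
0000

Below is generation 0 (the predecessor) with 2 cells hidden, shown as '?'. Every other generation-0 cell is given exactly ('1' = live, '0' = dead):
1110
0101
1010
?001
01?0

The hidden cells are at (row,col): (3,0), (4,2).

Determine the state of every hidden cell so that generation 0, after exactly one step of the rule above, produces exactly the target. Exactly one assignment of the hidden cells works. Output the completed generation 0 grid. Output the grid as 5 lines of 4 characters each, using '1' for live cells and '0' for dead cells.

Answer: 1110
0101
1010
1001
0100

Derivation:
Hidden generation-0 cells (in order): (3,0), (4,2).
A hidden cell only influences target cells in its own 3x3 neighborhood. Try each of the 2^2 = 4 assignments, step the completed generation 0 forward once under B3/S23, and compare with the target:
  (3,0)=0 (4,2)=0 -> step gives (2,0)='0' but target has '1' -> reject
  (3,0)=0 (4,2)=1 -> step gives (2,0)='0' but target has '1' -> reject
  (3,0)=1 (4,2)=0 -> step reproduces the target at every cell -> ACCEPT
  (3,0)=1 (4,2)=1 -> step gives (3,2)='0' but target has '1' -> reject
Unique solution: (3,0)=live, (4,2)=dead.
Check: live-neighbor counts of every cell in the completed generation 0:
2332
4552
2433
2431
2121
Applying B3/S23 to generation 0 with these counts gives:
1110
0001
1011
1010
0000
which matches the target exactly.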